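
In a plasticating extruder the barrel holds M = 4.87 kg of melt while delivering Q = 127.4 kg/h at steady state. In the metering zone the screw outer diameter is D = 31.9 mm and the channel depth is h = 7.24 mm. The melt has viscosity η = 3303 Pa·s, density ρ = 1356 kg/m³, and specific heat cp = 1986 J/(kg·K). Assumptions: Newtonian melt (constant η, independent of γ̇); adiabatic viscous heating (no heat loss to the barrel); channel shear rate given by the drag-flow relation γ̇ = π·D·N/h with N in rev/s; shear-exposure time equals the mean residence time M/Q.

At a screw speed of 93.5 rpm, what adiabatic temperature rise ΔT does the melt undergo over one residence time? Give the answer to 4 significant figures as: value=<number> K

value=78.53 K

Q_s = Q / 3600 = 127.4 / 3600 = 0.0353889 kg/s
t_res = M / Q_s = 4.87 ÷ 0.0353889 = 137.614 s
Geometry in metres: D = 31.9 mm → 0.0319 m, h = 7.24 mm → 0.00724 m; screw speed N = 93.5 rpm = 1.55833 rev/s
γ̇ = π D N / h = (π)(0.0319)(1.55833) / 0.00724 = 21.5706 s⁻¹
Adiabatic rise: ΔT = η γ̇² t_res / (ρ cp) = 3303·(21.5706)²·137.614 / (1356·1986) = 78.5338 K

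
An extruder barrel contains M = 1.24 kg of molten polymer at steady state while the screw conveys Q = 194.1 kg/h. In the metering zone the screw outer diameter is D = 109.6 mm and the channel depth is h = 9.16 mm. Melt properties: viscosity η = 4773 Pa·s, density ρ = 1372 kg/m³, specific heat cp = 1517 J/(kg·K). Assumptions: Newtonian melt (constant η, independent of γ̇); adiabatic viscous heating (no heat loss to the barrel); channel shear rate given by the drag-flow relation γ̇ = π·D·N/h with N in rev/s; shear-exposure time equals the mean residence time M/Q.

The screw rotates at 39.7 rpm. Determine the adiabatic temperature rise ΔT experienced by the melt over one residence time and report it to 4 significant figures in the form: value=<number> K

value=32.63 K

Q_s = Q / 3600 = 194.1 / 3600 = 0.0539167 kg/s
t_res = M / Q_s = 1.24 ÷ 0.0539167 = 22.9985 s
Geometry in metres: D = 109.6 mm → 0.1096 m, h = 9.16 mm → 0.00916 m; screw speed N = 39.7 rpm = 0.661667 rev/s
Shear rate: γ̇ = πDN/h = π·0.1096·0.661667/0.00916 = 24.8716 s⁻¹
ΔT = η·γ̇²·t_res / (ρ·cp) = 4773 · (24.8716)² · 22.9985 / (1372 · 1517) = 32.6256 K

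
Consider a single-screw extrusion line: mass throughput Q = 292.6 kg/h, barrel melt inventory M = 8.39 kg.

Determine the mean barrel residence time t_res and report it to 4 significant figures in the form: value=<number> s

value=103.2 s

Throughput in SI: Q_s = 292.6 kg/h ÷ 3600 s/h = 0.0812778 kg/s
Mean residence time: t_res = M/Q_s = 8.39 kg / 0.0812778 kg/s = 103.226 s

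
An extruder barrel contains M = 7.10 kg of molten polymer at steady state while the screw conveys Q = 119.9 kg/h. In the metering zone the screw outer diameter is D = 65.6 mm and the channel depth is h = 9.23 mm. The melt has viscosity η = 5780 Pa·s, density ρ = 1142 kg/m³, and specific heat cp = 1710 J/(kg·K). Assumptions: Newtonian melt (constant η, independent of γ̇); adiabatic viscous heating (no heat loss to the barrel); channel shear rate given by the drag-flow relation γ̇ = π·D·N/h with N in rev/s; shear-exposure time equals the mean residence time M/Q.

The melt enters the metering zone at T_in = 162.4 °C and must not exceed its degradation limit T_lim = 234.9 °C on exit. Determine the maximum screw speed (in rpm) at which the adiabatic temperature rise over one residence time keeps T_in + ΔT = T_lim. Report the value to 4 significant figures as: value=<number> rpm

value=28.80 rpm

Convert throughput: Q = 119.9 kg/h = 119.9/3600 = 0.0333056 kg/s
t_res = M / Q_s = 7.10 / 0.0333056 = 213.178 s
D = 65.6 mm = 0.0656 m;  h = 9.23 mm = 0.00923 m
Allowable rise: ΔT_a = T_lim − T_in = 234.9 − 162.4 = 72.5 K
γ̇_max² = ΔT_a·ρ·cp/(η·t_res) = 72.5·1142·1710/(5780·213.178) = 114.903 s⁻²
γ̇_max = √114.903 = 10.7193 s⁻¹
N_max = γ̇_max h / (πD) = 10.7193·0.00923/(π·0.0656) = 0.48008 rev/s → ×60 = 28.8048 rpm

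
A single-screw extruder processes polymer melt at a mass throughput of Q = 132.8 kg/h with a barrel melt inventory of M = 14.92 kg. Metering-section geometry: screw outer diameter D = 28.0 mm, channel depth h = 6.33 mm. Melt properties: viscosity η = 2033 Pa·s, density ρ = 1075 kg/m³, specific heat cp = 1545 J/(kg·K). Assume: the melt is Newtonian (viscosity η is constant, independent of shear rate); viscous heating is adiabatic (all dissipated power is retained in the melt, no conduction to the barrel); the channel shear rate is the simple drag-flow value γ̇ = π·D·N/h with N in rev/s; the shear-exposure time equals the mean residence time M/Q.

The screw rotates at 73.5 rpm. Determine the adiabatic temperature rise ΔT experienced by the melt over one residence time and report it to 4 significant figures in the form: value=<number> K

value=143.5 K

Q_s = Q / 3600 = 132.8 / 3600 = 0.0368889 kg/s
t_res = M / Q_s = 14.92 ÷ 0.0368889 = 404.458 s
Convert to SI: D = 0.028 m, h = 0.00633 m, N = 73.5/60 = 1.225 rev/s
γ̇ = π·D·N / h = π · 0.028 · 1.225 / 0.00633 = 17.0232 s⁻¹
Adiabatic rise: ΔT = η γ̇² t_res / (ρ cp) = 2033·(17.0232)²·404.458 / (1075·1545) = 143.468 K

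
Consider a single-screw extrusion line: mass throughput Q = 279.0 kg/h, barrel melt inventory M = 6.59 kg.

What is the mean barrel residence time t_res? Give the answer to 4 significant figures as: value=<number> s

value=85.03 s

Convert throughput: Q = 279.0 kg/h = 279.0/3600 = 0.0775 kg/s
Mean residence time: t_res = M/Q_s = 6.59 kg / 0.0775 kg/s = 85.0323 s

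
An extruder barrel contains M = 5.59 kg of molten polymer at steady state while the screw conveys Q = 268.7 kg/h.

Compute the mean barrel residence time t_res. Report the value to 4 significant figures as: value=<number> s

Q_s = Q / 3600 = 268.7 / 3600 = 0.0746389 kg/s
Mean residence time: t_res = M/Q_s = 5.59 kg / 0.0746389 kg/s = 74.8939 s

value=74.89 s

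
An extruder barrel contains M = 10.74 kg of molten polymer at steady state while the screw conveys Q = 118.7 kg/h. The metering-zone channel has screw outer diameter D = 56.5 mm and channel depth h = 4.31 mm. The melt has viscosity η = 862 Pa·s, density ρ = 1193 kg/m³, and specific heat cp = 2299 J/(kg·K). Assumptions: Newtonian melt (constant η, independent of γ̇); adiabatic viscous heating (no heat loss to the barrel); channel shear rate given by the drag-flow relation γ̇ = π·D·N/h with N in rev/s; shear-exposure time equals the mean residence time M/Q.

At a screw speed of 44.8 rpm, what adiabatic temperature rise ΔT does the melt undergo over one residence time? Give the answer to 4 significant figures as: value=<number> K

Throughput in SI: Q_s = 118.7 kg/h ÷ 3600 s/h = 0.0329722 kg/s
t_res = M / Q_s = 10.74 / 0.0329722 = 325.729 s
Convert to SI: D = 0.0565 m, h = 0.00431 m, N = 44.8/60 = 0.746667 rev/s
Shear rate: γ̇ = πDN/h = π·0.0565·0.746667/0.00431 = 30.7502 s⁻¹
ΔT = η·γ̇²·t_res/(ρ·cp) = [862 × 30.7502² × 325.729] / [1193 × 2299] = 96.8009 K

value=96.80 K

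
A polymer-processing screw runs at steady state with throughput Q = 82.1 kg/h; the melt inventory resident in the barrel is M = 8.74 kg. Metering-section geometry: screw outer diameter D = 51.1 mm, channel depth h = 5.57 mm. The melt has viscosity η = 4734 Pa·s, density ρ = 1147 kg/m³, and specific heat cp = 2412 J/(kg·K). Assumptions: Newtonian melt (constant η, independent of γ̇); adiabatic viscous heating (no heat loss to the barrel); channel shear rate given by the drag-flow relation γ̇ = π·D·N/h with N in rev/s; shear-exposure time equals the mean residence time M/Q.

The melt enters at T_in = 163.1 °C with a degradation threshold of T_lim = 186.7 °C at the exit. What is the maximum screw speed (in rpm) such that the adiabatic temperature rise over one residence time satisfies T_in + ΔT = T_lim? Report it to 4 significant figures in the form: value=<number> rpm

Q_s = Q / 3600 = 82.1 / 3600 = 0.0228056 kg/s
t_res = M / Q_s = 8.74 ÷ 0.0228056 = 383.24 s
D = 51.1 mm = 0.0511 m;  h = 5.57 mm = 0.00557 m
ΔT_a = T_lim − T_in = 186.7 °C − 163.1 °C = 23.6 K
γ̇_max² = ΔT_a·ρ·cp/(η·t_res) = 23.6·1147·2412/(4734·383.24) = 35.9877 s⁻²
γ̇_max = sqrt(35.9877) = 5.99897 s⁻¹
N_max = γ̇_max h / (πD) = 5.99897·0.00557/(π·0.0511) = 0.208143 rev/s → ×60 = 12.4886 rpm

value=12.49 rpm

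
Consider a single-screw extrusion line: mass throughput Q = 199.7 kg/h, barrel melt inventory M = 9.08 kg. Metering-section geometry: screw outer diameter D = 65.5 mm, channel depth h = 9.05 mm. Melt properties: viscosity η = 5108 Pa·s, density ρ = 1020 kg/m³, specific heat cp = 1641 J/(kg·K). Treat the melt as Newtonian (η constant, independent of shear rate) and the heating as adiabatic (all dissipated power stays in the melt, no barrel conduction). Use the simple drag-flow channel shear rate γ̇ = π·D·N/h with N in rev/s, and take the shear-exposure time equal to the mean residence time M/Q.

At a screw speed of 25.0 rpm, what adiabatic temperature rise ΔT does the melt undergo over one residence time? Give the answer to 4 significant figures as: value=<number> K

Convert throughput: Q = 199.7 kg/h = 199.7/3600 = 0.0554722 kg/s
t_res = M / Q_s = 9.08 / 0.0554722 = 163.686 s
D = 65.5 mm = 0.0655 m;  h = 9.05 mm = 0.00905 m;  N = 25.0 rpm / 60 = 0.416667 rev/s
γ̇ = π·D·N / h = π · 0.0655 · 0.416667 / 0.00905 = 9.47396 s⁻¹
ΔT = η·γ̇²·t_res / (ρ·cp) = 5108 · (9.47396)² · 163.686 / (1020 · 1641) = 44.8348 K

value=44.83 K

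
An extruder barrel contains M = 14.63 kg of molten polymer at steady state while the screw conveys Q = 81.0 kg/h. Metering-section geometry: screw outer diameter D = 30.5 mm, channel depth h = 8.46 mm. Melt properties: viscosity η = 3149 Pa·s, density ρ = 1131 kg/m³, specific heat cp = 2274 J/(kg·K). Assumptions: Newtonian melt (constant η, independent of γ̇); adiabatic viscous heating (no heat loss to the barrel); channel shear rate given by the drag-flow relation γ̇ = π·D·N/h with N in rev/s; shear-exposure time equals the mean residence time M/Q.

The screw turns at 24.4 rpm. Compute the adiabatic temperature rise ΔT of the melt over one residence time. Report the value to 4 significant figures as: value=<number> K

value=16.89 K

Throughput in SI: Q_s = 81.0 kg/h ÷ 3600 s/h = 0.0225 kg/s
t_res = M / Q_s = 14.63 / 0.0225 = 650.222 s
Geometry in metres: D = 30.5 mm → 0.0305 m, h = 8.46 mm → 0.00846 m; screw speed N = 24.4 rpm = 0.406667 rev/s
γ̇ = π·D·N / h = π · 0.0305 · 0.406667 / 0.00846 = 4.60594 s⁻¹
Adiabatic rise: ΔT = η γ̇² t_res / (ρ cp) = 3149·(4.60594)²·650.222 / (1131·2274) = 16.8895 K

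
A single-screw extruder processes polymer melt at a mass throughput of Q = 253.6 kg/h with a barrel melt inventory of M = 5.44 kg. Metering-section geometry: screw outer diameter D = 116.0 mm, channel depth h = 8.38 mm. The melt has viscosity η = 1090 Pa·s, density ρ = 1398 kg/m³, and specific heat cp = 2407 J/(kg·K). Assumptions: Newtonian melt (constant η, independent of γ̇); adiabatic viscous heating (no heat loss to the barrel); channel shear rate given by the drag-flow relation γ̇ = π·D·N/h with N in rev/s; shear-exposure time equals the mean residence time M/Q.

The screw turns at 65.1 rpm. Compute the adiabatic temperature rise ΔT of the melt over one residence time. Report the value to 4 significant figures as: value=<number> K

value=55.69 K

Convert throughput: Q = 253.6 kg/h = 253.6/3600 = 0.0704444 kg/s
t_res = M / Q_s = 5.44 / 0.0704444 = 77.224 s
Convert to SI: D = 0.116 m, h = 0.00838 m, N = 65.1/60 = 1.085 rev/s
Shear rate: γ̇ = πDN/h = π·0.116·1.085/0.00838 = 47.1839 s⁻¹
Adiabatic rise: ΔT = η γ̇² t_res / (ρ cp) = 1090·(47.1839)²·77.224 / (1398·2407) = 55.6907 K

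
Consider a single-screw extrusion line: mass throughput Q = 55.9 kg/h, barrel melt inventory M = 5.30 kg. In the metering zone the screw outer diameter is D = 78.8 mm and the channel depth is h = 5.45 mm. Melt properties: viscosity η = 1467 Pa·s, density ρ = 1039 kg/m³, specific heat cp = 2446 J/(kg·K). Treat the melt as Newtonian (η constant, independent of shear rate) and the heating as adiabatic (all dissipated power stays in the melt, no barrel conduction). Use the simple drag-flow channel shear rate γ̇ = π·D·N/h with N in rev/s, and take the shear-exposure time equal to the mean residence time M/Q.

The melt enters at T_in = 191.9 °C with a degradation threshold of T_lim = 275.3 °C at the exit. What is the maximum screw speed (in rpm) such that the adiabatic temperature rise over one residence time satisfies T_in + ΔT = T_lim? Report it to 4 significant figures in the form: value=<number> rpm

value=27.18 rpm

Convert throughput: Q = 55.9 kg/h = 55.9/3600 = 0.0155278 kg/s
Mean residence time: t_res = M/Q_s = 5.30 kg / 0.0155278 kg/s = 341.324 s
Convert to metres: D = 0.0788 m, h = 0.00545 m
ΔT_a = T_lim − T_in = 275.3 − 191.9 = 83.4 K
Invert ΔT = ηγ̇²t_res/(ρcp) for γ̇: γ̇_max² = ΔT_a ρ cp / (η t_res) = 83.4·1039·2446 / (1467·341.324) = 423.293 s⁻²
γ̇_max = sqrt(423.293) = 20.5741 s⁻¹
N_max = γ̇_max h / (πD) = 20.5741·0.00545/(π·0.0788) = 0.45294 rev/s → ×60 = 27.1764 rpm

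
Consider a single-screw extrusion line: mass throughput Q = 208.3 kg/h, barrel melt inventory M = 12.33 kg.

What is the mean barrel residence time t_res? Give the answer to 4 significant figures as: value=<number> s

value=213.1 s

Throughput in SI: Q_s = 208.3 kg/h ÷ 3600 s/h = 0.0578611 kg/s
t_res = M / Q_s = 12.33 ÷ 0.0578611 = 213.096 s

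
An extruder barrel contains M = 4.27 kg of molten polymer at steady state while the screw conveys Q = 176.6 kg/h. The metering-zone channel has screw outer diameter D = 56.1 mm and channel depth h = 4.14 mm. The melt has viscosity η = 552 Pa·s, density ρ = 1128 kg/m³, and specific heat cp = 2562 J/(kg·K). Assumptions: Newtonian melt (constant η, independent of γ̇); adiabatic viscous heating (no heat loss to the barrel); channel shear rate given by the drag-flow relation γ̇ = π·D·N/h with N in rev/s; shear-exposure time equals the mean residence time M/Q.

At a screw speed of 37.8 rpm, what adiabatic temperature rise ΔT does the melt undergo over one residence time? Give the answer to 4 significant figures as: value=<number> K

Throughput in SI: Q_s = 176.6 kg/h ÷ 3600 s/h = 0.0490556 kg/s
t_res = M / Q_s = 4.27 ÷ 0.0490556 = 87.0442 s
Convert to SI: D = 0.0561 m, h = 0.00414 m, N = 37.8/60 = 0.63 rev/s
γ̇ = π D N / h = (π)(0.0561)(0.63) / 0.00414 = 26.8196 s⁻¹
Adiabatic rise: ΔT = η γ̇² t_res / (ρ cp) = 552·(26.8196)²·87.0442 / (1128·2562) = 11.959 K

value=11.96 K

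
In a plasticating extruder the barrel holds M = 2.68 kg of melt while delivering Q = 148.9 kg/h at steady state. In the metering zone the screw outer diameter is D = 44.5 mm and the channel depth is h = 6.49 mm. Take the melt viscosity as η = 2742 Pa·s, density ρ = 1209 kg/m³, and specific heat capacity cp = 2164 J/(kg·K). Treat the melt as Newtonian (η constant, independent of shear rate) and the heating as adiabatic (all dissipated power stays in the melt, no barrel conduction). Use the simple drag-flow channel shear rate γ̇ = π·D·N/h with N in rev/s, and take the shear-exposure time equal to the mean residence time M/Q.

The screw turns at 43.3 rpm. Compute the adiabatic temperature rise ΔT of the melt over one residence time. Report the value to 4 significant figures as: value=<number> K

value=16.41 K

Throughput in SI: Q_s = 148.9 kg/h ÷ 3600 s/h = 0.0413611 kg/s
t_res = M / Q_s = 2.68 / 0.0413611 = 64.7952 s
Convert to SI: D = 0.0445 m, h = 0.00649 m, N = 43.3/60 = 0.721667 rev/s
γ̇ = π·D·N / h = π · 0.0445 · 0.721667 / 0.00649 = 15.5454 s⁻¹
Adiabatic rise: ΔT = η γ̇² t_res / (ρ cp) = 2742·(15.5454)²·64.7952 / (1209·2164) = 16.4108 K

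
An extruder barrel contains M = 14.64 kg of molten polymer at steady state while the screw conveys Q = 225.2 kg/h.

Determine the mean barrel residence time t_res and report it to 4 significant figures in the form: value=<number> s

value=234.0 s

Q_s = Q / 3600 = 225.2 / 3600 = 0.0625556 kg/s
Mean residence time: t_res = M/Q_s = 14.64 kg / 0.0625556 kg/s = 234.032 s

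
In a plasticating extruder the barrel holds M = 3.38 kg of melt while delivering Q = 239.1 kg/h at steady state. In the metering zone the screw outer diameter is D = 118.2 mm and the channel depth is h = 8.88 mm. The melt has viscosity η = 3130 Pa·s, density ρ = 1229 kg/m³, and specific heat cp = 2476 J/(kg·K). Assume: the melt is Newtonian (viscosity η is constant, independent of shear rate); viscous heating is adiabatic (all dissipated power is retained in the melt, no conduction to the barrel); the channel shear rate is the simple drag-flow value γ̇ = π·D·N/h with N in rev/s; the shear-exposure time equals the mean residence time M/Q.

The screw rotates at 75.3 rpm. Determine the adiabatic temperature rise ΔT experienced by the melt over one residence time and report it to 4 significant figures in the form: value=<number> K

value=144.2 K

Throughput in SI: Q_s = 239.1 kg/h ÷ 3600 s/h = 0.0664167 kg/s
t_res = M / Q_s = 3.38 ÷ 0.0664167 = 50.8908 s
D = 118.2 mm = 0.1182 m;  h = 8.88 mm = 0.00888 m;  N = 75.3 rpm / 60 = 1.255 rev/s
γ̇ = π D N / h = (π)(0.1182)(1.255) / 0.00888 = 52.4805 s⁻¹
ΔT = η·γ̇²·t_res/(ρ·cp) = [3130 × 52.4805² × 50.8908] / [1229 × 2476] = 144.171 K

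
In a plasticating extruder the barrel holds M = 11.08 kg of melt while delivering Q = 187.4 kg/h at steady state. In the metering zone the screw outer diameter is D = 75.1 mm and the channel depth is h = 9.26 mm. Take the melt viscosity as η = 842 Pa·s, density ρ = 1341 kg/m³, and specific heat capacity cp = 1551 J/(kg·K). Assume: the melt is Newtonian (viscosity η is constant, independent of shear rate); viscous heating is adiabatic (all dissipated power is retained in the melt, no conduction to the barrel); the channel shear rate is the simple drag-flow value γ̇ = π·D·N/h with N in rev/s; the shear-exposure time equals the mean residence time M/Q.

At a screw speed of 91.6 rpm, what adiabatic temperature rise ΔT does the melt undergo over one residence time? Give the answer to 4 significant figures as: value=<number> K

Convert throughput: Q = 187.4 kg/h = 187.4/3600 = 0.0520556 kg/s
Mean residence time: t_res = M/Q_s = 11.08 kg / 0.0520556 kg/s = 212.85 s
D = 75.1 mm = 0.0751 m;  h = 9.26 mm = 0.00926 m;  N = 91.6 rpm / 60 = 1.52667 rev/s
Shear rate: γ̇ = πDN/h = π·0.0751·1.52667/0.00926 = 38.8976 s⁻¹
Adiabatic rise: ΔT = η γ̇² t_res / (ρ cp) = 842·(38.8976)²·212.85 / (1341·1551) = 130.374 K

value=130.4 K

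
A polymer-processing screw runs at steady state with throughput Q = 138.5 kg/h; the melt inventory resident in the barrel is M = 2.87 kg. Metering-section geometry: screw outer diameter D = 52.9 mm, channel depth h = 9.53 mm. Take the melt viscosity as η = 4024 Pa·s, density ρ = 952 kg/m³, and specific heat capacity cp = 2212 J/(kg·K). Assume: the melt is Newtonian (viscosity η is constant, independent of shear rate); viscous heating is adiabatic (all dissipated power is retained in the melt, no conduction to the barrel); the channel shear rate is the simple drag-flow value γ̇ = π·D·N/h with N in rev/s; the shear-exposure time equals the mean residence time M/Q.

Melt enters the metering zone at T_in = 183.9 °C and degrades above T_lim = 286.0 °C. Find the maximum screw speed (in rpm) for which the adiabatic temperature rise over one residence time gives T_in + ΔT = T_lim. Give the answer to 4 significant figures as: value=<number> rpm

value=92.08 rpm

Q_s = Q / 3600 = 138.5 / 3600 = 0.0384722 kg/s
t_res = M / Q_s = 2.87 / 0.0384722 = 74.5993 s
Convert to metres: D = 0.0529 m, h = 0.00953 m
ΔT_a = T_lim − T_in = 286.0 − 183.9 = 102.1 K
γ̇_max² = ΔT_a·ρ·cp/(η·t_res) = 102.1·952·2212/(4024·74.5993) = 716.234 s⁻²
γ̇_max = sqrt(716.234) = 26.7626 s⁻¹
N_max = γ̇_max·h / (π·D) = 26.7626 · 0.00953 / (π · 0.0529) = 1.53467 rev/s = 92.0802 rpm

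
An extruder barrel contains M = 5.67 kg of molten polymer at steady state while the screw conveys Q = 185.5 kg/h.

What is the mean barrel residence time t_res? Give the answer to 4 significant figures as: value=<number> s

value=110.0 s

Q_s = Q / 3600 = 185.5 / 3600 = 0.0515278 kg/s
t_res = M / Q_s = 5.67 / 0.0515278 = 110.038 s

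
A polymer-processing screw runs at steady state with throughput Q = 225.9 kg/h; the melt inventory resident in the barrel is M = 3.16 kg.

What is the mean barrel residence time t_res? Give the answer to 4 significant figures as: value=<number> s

value=50.36 s

Convert throughput: Q = 225.9 kg/h = 225.9/3600 = 0.06275 kg/s
t_res = M / Q_s = 3.16 ÷ 0.06275 = 50.3586 s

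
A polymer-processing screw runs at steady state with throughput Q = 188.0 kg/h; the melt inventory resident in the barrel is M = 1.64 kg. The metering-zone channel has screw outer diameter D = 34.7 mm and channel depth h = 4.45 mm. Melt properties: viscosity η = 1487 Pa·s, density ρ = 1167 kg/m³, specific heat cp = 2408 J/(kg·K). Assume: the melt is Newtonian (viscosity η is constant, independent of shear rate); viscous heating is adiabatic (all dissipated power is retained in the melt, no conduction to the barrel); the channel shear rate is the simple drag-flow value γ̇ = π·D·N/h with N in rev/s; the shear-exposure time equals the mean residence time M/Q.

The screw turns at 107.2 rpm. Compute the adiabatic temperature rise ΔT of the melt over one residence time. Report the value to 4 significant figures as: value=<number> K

Throughput in SI: Q_s = 188.0 kg/h ÷ 3600 s/h = 0.0522222 kg/s
Mean residence time: t_res = M/Q_s = 1.64 kg / 0.0522222 kg/s = 31.4043 s
Geometry in metres: D = 34.7 mm → 0.0347 m, h = 4.45 mm → 0.00445 m; screw speed N = 107.2 rpm = 1.78667 rev/s
γ̇ = π·D·N / h = π · 0.0347 · 1.78667 / 0.00445 = 43.7686 s⁻¹
ΔT = η·γ̇²·t_res/(ρ·cp) = [1487 × 43.7686² × 31.4043] / [1167 × 2408] = 31.8345 K

value=31.83 K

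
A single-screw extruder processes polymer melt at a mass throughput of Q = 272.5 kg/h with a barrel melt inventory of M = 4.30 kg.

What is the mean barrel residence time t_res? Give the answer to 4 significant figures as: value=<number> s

Throughput in SI: Q_s = 272.5 kg/h ÷ 3600 s/h = 0.0756944 kg/s
Mean residence time: t_res = M/Q_s = 4.30 kg / 0.0756944 kg/s = 56.8073 s

value=56.81 s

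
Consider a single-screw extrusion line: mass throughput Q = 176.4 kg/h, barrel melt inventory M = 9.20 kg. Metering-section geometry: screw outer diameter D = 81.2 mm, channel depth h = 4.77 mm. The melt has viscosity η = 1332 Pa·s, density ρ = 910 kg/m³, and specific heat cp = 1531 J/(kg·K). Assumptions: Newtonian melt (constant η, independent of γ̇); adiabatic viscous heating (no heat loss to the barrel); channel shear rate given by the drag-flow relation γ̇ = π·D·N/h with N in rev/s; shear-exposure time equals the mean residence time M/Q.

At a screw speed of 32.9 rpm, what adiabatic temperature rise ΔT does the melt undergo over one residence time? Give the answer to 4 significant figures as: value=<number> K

Q_s = Q / 3600 = 176.4 / 3600 = 0.049 kg/s
Mean residence time: t_res = M/Q_s = 9.20 kg / 0.049 kg/s = 187.755 s
Convert to SI: D = 0.0812 m, h = 0.00477 m, N = 32.9/60 = 0.548333 rev/s
γ̇ = π D N / h = (π)(0.0812)(0.548333) / 0.00477 = 29.3246 s⁻¹
ΔT = η·γ̇²·t_res / (ρ·cp) = 1332 · (29.3246)² · 187.755 / (910 · 1531) = 154.363 K

value=154.4 K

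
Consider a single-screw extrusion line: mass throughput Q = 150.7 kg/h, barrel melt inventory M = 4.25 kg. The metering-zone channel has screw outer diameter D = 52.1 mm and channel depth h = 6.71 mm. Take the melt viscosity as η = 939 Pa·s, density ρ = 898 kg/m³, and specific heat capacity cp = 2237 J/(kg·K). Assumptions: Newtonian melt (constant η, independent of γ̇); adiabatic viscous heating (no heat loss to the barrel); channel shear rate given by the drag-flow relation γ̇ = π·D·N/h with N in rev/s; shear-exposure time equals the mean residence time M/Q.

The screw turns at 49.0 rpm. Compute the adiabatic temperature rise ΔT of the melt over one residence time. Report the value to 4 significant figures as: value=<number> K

Q_s = Q / 3600 = 150.7 / 3600 = 0.0418611 kg/s
t_res = M / Q_s = 4.25 / 0.0418611 = 101.526 s
Convert to SI: D = 0.0521 m, h = 0.00671 m, N = 49.0/60 = 0.816667 rev/s
γ̇ = π·D·N / h = π · 0.0521 · 0.816667 / 0.00671 = 19.9209 s⁻¹
ΔT = η·γ̇²·t_res/(ρ·cp) = [939 × 19.9209² × 101.526] / [898 × 2237] = 18.8331 K

value=18.83 K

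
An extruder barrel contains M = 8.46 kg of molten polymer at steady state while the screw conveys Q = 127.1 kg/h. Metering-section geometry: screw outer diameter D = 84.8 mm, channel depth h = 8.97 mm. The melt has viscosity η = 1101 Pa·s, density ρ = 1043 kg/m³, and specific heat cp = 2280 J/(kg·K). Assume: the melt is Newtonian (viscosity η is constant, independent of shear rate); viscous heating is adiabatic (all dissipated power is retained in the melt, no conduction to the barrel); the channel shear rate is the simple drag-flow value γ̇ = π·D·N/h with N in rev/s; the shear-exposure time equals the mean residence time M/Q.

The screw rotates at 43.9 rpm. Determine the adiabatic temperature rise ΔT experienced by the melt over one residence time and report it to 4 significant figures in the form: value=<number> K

Throughput in SI: Q_s = 127.1 kg/h ÷ 3600 s/h = 0.0353056 kg/s
t_res = M / Q_s = 8.46 ÷ 0.0353056 = 239.622 s
Convert to SI: D = 0.0848 m, h = 0.00897 m, N = 43.9/60 = 0.731667 rev/s
γ̇ = π·D·N / h = π · 0.0848 · 0.731667 / 0.00897 = 21.7303 s⁻¹
ΔT = η·γ̇²·t_res / (ρ·cp) = 1101 · (21.7303)² · 239.622 / (1043 · 2280) = 52.3876 K

value=52.39 K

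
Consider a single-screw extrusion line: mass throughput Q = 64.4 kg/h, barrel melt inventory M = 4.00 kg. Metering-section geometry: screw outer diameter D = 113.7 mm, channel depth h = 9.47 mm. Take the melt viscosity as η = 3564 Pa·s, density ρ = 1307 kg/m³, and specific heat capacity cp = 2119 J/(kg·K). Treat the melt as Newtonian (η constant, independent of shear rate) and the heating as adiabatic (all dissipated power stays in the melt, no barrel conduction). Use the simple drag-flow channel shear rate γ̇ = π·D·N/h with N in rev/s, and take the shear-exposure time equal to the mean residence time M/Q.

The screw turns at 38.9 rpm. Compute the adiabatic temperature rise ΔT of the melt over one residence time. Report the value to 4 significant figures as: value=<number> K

Convert throughput: Q = 64.4 kg/h = 64.4/3600 = 0.0178889 kg/s
t_res = M / Q_s = 4.00 ÷ 0.0178889 = 223.602 s
D = 113.7 mm = 0.1137 m;  h = 9.47 mm = 0.00947 m;  N = 38.9 rpm / 60 = 0.648333 rev/s
γ̇ = π·D·N / h = π · 0.1137 · 0.648333 / 0.00947 = 24.4545 s⁻¹
ΔT = η·γ̇²·t_res/(ρ·cp) = [3564 × 24.4545² × 223.602] / [1307 × 2119] = 172.078 K

value=172.1 K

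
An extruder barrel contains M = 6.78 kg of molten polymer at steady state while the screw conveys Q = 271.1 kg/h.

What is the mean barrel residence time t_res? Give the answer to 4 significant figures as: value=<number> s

Q_s = Q / 3600 = 271.1 / 3600 = 0.0753056 kg/s
t_res = M / Q_s = 6.78 / 0.0753056 = 90.0332 s

value=90.03 s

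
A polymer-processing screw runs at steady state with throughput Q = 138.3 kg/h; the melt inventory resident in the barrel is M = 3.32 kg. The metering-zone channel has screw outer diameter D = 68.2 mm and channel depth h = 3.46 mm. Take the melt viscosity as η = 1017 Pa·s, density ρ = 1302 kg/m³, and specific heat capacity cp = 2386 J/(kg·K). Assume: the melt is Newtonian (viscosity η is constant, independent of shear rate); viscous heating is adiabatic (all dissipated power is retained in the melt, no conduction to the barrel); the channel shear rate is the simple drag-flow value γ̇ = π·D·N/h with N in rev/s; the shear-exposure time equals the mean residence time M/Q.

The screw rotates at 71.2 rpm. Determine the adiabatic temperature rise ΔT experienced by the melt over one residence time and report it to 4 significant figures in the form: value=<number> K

value=152.8 K

Convert throughput: Q = 138.3 kg/h = 138.3/3600 = 0.0384167 kg/s
t_res = M / Q_s = 3.32 ÷ 0.0384167 = 86.4208 s
Geometry in metres: D = 68.2 mm → 0.0682 m, h = 3.46 mm → 0.00346 m; screw speed N = 71.2 rpm = 1.18667 rev/s
γ̇ = π·D·N / h = π · 0.0682 · 1.18667 / 0.00346 = 73.483 s⁻¹
ΔT = η·γ̇²·t_res/(ρ·cp) = [1017 × 73.483² × 86.4208] / [1302 × 2386] = 152.768 K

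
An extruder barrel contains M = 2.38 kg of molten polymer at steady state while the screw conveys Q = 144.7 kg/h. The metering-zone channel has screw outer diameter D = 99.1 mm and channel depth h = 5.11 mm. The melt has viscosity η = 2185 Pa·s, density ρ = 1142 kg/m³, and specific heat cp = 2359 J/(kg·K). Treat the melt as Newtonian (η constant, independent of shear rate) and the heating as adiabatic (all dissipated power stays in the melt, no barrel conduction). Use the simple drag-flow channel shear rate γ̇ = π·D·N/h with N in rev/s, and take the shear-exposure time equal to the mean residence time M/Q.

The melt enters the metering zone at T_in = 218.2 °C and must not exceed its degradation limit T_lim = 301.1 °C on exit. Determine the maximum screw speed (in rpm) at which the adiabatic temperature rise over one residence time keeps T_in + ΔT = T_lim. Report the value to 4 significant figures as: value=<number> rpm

value=40.92 rpm

Throughput in SI: Q_s = 144.7 kg/h ÷ 3600 s/h = 0.0401944 kg/s
t_res = M / Q_s = 2.38 / 0.0401944 = 59.2122 s
Geometry in SI: D = 99.1 mm → 0.0991 m, h = 5.11 mm → 0.00511 m
ΔT_a = T_lim − T_in = 301.1 − 218.2 = 82.9 K
γ̇_max² = ΔT_a·ρ·cp/(η·t_res) = 82.9·1142·2359/(2185·59.2122) = 1726.18 s⁻²
γ̇_max = sqrt(1726.18) = 41.5473 s⁻¹
Solve γ̇ = πDN/h for N: N_max = γ̇_max·h/(π·D) = 41.5473 × 0.00511 / (π × 0.0991) = 0.681931 rev/s = 40.9159 rpm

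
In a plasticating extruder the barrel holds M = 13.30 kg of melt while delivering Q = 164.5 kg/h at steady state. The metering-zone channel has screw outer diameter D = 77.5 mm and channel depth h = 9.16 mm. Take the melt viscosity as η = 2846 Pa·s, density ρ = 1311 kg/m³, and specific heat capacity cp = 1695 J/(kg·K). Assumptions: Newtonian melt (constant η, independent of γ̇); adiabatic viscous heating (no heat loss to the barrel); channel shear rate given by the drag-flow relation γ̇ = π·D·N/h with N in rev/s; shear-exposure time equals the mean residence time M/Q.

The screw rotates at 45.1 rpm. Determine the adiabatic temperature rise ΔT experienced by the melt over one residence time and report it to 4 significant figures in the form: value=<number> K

value=148.8 K

Q_s = Q / 3600 = 164.5 / 3600 = 0.0456944 kg/s
t_res = M / Q_s = 13.30 / 0.0456944 = 291.064 s
Geometry in metres: D = 77.5 mm → 0.0775 m, h = 9.16 mm → 0.00916 m; screw speed N = 45.1 rpm = 0.751667 rev/s
Shear rate: γ̇ = πDN/h = π·0.0775·0.751667/0.00916 = 19.9794 s⁻¹
ΔT = η·γ̇²·t_res/(ρ·cp) = [2846 × 19.9794² × 291.064] / [1311 × 1695] = 148.804 K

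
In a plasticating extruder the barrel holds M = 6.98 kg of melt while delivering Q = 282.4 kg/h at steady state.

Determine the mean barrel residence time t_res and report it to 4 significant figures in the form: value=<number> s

value=88.98 s

Convert throughput: Q = 282.4 kg/h = 282.4/3600 = 0.0784444 kg/s
t_res = M / Q_s = 6.98 / 0.0784444 = 88.9802 s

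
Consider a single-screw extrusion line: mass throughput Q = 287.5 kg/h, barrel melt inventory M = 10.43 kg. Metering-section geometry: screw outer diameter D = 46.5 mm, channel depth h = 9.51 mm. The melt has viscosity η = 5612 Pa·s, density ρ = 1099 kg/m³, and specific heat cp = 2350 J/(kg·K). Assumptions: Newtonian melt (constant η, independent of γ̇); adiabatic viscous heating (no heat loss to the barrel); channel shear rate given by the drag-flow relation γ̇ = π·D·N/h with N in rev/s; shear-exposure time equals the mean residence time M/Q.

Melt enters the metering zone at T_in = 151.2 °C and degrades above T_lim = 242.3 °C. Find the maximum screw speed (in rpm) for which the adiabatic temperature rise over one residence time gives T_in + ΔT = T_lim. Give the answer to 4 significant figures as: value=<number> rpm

Throughput in SI: Q_s = 287.5 kg/h ÷ 3600 s/h = 0.0798611 kg/s
t_res = M / Q_s = 10.43 ÷ 0.0798611 = 130.602 s
Geometry in SI: D = 46.5 mm → 0.0465 m, h = 9.51 mm → 0.00951 m
Allowable rise: ΔT_a = T_lim − T_in = 242.3 − 151.2 = 91.1 K
Invert ΔT = ηγ̇²t_res/(ρcp) for γ̇: γ̇_max² = ΔT_a ρ cp / (η t_res) = 91.1·1099·2350 / (5612·130.602) = 321.009 s⁻²
γ̇_max = sqrt(321.009) = 17.9167 s⁻¹
N_max = γ̇_max·h / (π·D) = 17.9167 · 0.00951 / (π · 0.0465) = 1.16637 rev/s = 69.9822 rpm

value=69.98 rpm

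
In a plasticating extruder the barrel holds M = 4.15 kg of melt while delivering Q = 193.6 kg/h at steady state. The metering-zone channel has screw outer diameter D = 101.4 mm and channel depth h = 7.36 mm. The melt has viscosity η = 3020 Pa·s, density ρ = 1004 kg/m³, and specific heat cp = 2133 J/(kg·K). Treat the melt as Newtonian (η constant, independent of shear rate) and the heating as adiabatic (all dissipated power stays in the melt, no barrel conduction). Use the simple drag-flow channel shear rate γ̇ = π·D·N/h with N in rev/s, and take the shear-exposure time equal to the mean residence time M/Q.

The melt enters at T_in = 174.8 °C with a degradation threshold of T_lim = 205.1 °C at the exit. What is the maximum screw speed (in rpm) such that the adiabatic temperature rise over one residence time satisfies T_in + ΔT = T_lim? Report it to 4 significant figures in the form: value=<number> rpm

value=23.13 rpm

Q_s = Q / 3600 = 193.6 / 3600 = 0.0537778 kg/s
Mean residence time: t_res = M/Q_s = 4.15 kg / 0.0537778 kg/s = 77.1694 s
Convert to metres: D = 0.1014 m, h = 0.00736 m
Allowable rise: ΔT_a = T_lim − T_in = 205.1 − 174.8 = 30.3 K
Invert ΔT = ηγ̇²t_res/(ρcp) for γ̇: γ̇_max² = ΔT_a ρ cp / (η t_res) = 30.3·1004·2133 / (3020·77.1694) = 278.429 s⁻²
γ̇_max = sqrt(278.429) = 16.6862 s⁻¹
N_max = γ̇_max·h / (π·D) = 16.6862 · 0.00736 / (π · 0.1014) = 0.385521 rev/s = 23.1312 rpm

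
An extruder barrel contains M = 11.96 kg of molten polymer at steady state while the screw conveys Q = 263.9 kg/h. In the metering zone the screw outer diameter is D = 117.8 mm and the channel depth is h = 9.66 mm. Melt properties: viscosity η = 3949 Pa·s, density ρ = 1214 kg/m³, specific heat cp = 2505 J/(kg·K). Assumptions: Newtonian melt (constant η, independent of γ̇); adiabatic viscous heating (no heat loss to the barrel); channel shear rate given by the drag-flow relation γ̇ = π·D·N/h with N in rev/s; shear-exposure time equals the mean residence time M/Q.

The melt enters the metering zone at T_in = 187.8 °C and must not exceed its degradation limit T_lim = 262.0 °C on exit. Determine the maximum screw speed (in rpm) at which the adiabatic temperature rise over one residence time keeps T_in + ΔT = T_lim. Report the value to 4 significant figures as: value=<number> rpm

Throughput in SI: Q_s = 263.9 kg/h ÷ 3600 s/h = 0.0733056 kg/s
Mean residence time: t_res = M/Q_s = 11.96 kg / 0.0733056 kg/s = 163.153 s
Geometry in SI: D = 117.8 mm → 0.1178 m, h = 9.66 mm → 0.00966 m
ΔT_a = T_lim − T_in = 262.0 °C − 187.8 °C = 74.2 K
γ̇_max² = ΔT_a·ρ·cp/(η·t_res) = 74.2·1214·2505/(3949·163.153) = 350.226 s⁻²
γ̇_max = √350.226 = 18.7143 s⁻¹
N_max = γ̇_max h / (πD) = 18.7143·0.00966/(π·0.1178) = 0.488491 rev/s → ×60 = 29.3094 rpm

value=29.31 rpm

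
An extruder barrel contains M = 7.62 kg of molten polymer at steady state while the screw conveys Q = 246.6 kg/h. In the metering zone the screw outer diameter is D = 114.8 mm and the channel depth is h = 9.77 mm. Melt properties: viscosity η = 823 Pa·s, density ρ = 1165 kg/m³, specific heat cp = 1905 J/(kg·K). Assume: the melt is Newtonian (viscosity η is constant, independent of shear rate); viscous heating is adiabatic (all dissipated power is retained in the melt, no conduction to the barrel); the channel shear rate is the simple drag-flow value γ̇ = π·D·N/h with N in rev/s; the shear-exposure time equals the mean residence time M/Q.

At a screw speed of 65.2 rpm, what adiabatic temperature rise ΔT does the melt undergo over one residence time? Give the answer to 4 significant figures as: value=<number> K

value=66.38 K

Throughput in SI: Q_s = 246.6 kg/h ÷ 3600 s/h = 0.0685 kg/s
Mean residence time: t_res = M/Q_s = 7.62 kg / 0.0685 kg/s = 111.241 s
Geometry in metres: D = 114.8 mm → 0.1148 m, h = 9.77 mm → 0.00977 m; screw speed N = 65.2 rpm = 1.08667 rev/s
γ̇ = π D N / h = (π)(0.1148)(1.08667) / 0.00977 = 40.1138 s⁻¹
Adiabatic rise: ΔT = η γ̇² t_res / (ρ cp) = 823·(40.1138)²·111.241 / (1165·1905) = 66.379 K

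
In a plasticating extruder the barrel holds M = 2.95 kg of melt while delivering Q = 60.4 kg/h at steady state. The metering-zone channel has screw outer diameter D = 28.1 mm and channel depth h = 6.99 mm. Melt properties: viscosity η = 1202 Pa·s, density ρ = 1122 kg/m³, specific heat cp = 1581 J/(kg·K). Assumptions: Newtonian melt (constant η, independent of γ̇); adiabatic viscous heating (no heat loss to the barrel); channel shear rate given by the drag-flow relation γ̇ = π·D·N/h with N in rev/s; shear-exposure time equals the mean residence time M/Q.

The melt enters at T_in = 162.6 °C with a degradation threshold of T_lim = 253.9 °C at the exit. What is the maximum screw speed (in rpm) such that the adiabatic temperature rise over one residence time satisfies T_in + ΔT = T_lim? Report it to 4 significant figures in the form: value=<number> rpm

Convert throughput: Q = 60.4 kg/h = 60.4/3600 = 0.0167778 kg/s
t_res = M / Q_s = 2.95 ÷ 0.0167778 = 175.828 s
Convert to metres: D = 0.0281 m, h = 0.00699 m
ΔT_a = T_lim − T_in = 253.9 °C − 162.6 °C = 91.3 K
γ̇_max² = ΔT_a·ρ·cp / (η·t_res) = [91.3 × 1122 × 1581] / [1202 × 175.828] = 766.308 s⁻²
γ̇_max = √766.308 = 27.6823 s⁻¹
Solve γ̇ = πDN/h for N: N_max = γ̇_max·h/(π·D) = 27.6823 × 0.00699 / (π × 0.0281) = 2.19191 rev/s = 131.515 rpm

value=131.5 rpm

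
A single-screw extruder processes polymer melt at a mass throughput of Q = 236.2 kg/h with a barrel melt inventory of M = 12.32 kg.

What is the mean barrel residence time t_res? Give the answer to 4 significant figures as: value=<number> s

value=187.8 s

Throughput in SI: Q_s = 236.2 kg/h ÷ 3600 s/h = 0.0656111 kg/s
Mean residence time: t_res = M/Q_s = 12.32 kg / 0.0656111 kg/s = 187.773 s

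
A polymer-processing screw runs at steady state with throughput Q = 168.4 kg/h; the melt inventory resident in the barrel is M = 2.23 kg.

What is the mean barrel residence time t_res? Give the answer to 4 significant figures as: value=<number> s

value=47.67 s

Q_s = Q / 3600 = 168.4 / 3600 = 0.0467778 kg/s
t_res = M / Q_s = 2.23 ÷ 0.0467778 = 47.6722 s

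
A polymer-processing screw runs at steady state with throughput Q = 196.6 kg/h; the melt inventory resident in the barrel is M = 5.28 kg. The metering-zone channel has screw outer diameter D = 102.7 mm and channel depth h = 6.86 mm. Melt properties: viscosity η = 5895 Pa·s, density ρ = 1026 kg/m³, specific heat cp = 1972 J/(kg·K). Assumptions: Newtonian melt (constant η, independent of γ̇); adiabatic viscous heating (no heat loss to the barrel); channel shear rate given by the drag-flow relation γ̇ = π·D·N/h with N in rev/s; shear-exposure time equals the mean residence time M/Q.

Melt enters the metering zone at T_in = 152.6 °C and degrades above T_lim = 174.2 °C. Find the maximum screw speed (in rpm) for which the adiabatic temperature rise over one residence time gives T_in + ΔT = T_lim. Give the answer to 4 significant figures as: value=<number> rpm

value=11.17 rpm

Throughput in SI: Q_s = 196.6 kg/h ÷ 3600 s/h = 0.0546111 kg/s
t_res = M / Q_s = 5.28 ÷ 0.0546111 = 96.6836 s
Convert to metres: D = 0.1027 m, h = 0.00686 m
Allowable rise: ΔT_a = T_lim − T_in = 174.2 − 152.6 = 21.6 K
Invert ΔT = ηγ̇²t_res/(ρcp) for γ̇: γ̇_max² = ΔT_a ρ cp / (η t_res) = 21.6·1026·1972 / (5895·96.6836) = 76.6781 s⁻²
Take the square root: γ̇_max = √(76.6781) = 8.7566 s⁻¹
N_max = γ̇_max h / (πD) = 8.7566·0.00686/(π·0.1027) = 0.186183 rev/s → ×60 = 11.171 rpm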